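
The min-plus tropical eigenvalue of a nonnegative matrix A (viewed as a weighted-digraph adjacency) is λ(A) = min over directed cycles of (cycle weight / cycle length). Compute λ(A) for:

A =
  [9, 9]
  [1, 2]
λ(A) = 2

Enumerate directed cycles and compute their means (weight / length). Sample:
  cycle 0 → 0: weight = 9, length = 1, mean = 9/1 ≈ 9.000
  cycle 1 → 1: weight = 2, length = 1, mean = 2/1 ≈ 2.000
  cycle 0 → 1 → 0: weight = 10, length = 2, mean = 10/2 ≈ 5.000
  cycle 1 → 0 → 1: weight = 10, length = 2, mean = 10/2 ≈ 5.000
Minimum mean = 2.000, attained e.g. along the cycle 1 → 1 with weight 2 and length 1. So λ(A) = 2/1 = 2.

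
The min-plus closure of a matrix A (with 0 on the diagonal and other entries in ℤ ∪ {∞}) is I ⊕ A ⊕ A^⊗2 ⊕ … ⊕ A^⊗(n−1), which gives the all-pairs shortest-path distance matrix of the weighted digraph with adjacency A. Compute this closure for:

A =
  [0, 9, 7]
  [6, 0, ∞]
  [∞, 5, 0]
Closure =
  [0, 9, 7]
  [6, 0, 13]
  [11, 5, 0]

This is the Floyd-Warshall all-pairs shortest-path computation. For each intermediate vertex k = 0, 1, …, 2, update dist[i][j] ← min(dist[i][j], dist[i][k] + dist[k][j]). The final matrix gives, for each (i, j), the minimum total weight of any directed path from i to j (possibly empty when i = j).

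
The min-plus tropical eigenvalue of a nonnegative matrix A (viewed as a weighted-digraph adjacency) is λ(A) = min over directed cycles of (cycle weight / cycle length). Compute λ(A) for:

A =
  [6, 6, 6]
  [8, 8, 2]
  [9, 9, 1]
λ(A) = 1

Enumerate directed cycles and compute their means (weight / length). Sample:
  cycle 0 → 0: weight = 6, length = 1, mean = 6/1 ≈ 6.000
  cycle 1 → 1: weight = 8, length = 1, mean = 8/1 ≈ 8.000
  cycle 2 → 2: weight = 1, length = 1, mean = 1/1 ≈ 1.000
  cycle 0 → 1 → 0: weight = 14, length = 2, mean = 14/2 ≈ 7.000
  cycle 0 → 2 → 0: weight = 15, length = 2, mean = 15/2 ≈ 7.500
  cycle 1 → 0 → 1: weight = 14, length = 2, mean = 14/2 ≈ 7.000
Minimum mean = 1.000, attained e.g. along the cycle 2 → 2 with weight 1 and length 1. So λ(A) = 1/1 = 1.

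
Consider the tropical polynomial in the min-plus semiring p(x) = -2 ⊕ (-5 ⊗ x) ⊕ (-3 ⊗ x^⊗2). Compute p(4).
p(4) = -2

A tropical monomial a ⊗ x^⊗i evaluates to a + i · x. Evaluating each term at x = 4:
  Term 0 contributes -2 + 0 · 4 = -2
  Term 1 contributes -5 + 1 · 4 = -1
  Term 2 contributes -3 + 2 · 4 = 5
p(4) = ⊕ of these = min[-2, -1, 5] = -2.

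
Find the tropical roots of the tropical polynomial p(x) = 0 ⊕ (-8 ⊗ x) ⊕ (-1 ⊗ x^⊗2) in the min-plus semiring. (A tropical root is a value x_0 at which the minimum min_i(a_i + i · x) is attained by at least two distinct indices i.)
Roots: {-7, 8}

Each tropical root is a break point of the lower envelope of the lines y = a_i + i · x (there are 3 lines, with slopes 0, 1, ..., 2). Only the lines that attain the minimum somewhere contribute to roots; other lines are dominated. Here the surviving (envelope) indices are i = 2, i = 1, i = 0.
Intersections between consecutive envelope lines give the roots: for adjacent envelope indices i < j the intersection is x = (a_i − a_j) / (j − i). Reading off the sorted break points: {-7, 8}.
Verification: at each break x_0, at least two indices attain the minimum of min_i(a_i + i · x_0).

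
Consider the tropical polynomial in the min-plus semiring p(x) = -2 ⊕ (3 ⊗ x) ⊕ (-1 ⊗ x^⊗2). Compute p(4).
p(4) = -2

A tropical monomial a ⊗ x^⊗i evaluates to a + i · x. Evaluating each term at x = 4:
  Term 0 contributes -2 + 0 · 4 = -2
  Term 1 contributes 3 + 1 · 4 = 7
  Term 2 contributes -1 + 2 · 4 = 7
p(4) = ⊕ of these = min[-2, 7, 7] = -2.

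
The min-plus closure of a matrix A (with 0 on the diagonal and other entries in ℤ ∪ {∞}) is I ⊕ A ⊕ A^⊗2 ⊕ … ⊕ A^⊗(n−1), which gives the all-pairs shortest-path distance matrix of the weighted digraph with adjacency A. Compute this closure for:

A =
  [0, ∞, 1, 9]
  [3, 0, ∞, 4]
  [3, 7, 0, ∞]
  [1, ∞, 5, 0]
Closure =
  [0, 8, 1, 9]
  [3, 0, 4, 4]
  [3, 7, 0, 11]
  [1, 9, 2, 0]

This is the Floyd-Warshall all-pairs shortest-path computation. For each intermediate vertex k = 0, 1, …, 3, update dist[i][j] ← min(dist[i][j], dist[i][k] + dist[k][j]). The final matrix gives, for each (i, j), the minimum total weight of any directed path from i to j (possibly empty when i = j).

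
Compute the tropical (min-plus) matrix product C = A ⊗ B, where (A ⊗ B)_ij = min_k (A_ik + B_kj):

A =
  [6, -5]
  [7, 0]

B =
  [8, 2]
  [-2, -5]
A ⊗ B =
  [-7, -10]
  [-2, -5]

Apply the min-plus product entry-by-entry:
  C[0][0] = min over k of (A[0][0] + B[0][0] = 6 + 8 = 14, A[0][1] + B[1][0] = -5 + -2 = -7) = -7 (attained at k = 1)
  C[0][1] = min over k of (A[0][0] + B[0][1] = 6 + 2 = 8, A[0][1] + B[1][1] = -5 + -5 = -10) = -10 (attained at k = 1)
  C[1][0] = min over k of (A[1][0] + B[0][0] = 7 + 8 = 15, A[1][1] + B[1][0] = 0 + -2 = -2) = -2 (attained at k = 1)
  C[1][1] = min over k of (A[1][0] + B[0][1] = 7 + 2 = 9, A[1][1] + B[1][1] = 0 + -5 = -5) = -5 (attained at k = 1)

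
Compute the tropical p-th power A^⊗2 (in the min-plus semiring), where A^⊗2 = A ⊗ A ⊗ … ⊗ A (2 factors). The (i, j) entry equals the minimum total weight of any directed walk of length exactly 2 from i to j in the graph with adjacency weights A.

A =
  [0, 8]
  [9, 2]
A^⊗2 =
  [0, 8]
  [9, 4]

Each entry (A^⊗2)_ij equals the minimum over all length-2 walks i = v_0 → v_1 → … → v_2 = j of Σ_t A[v_t][v_{t+1}]. For example, for (i, j) = (0, 1) we minimise over 2 possible intermediate vertex sequences; the minimum is 8, attained along the walk 0 → 0 → 1.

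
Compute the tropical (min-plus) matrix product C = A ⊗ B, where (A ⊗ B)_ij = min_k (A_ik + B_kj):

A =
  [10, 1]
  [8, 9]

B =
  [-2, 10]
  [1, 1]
A ⊗ B =
  [2, 2]
  [6, 10]

Apply the min-plus product entry-by-entry:
  C[0][0] = min over k of (A[0][0] + B[0][0] = 10 + -2 = 8, A[0][1] + B[1][0] = 1 + 1 = 2) = 2 (attained at k = 1)
  C[0][1] = min over k of (A[0][0] + B[0][1] = 10 + 10 = 20, A[0][1] + B[1][1] = 1 + 1 = 2) = 2 (attained at k = 1)
  C[1][0] = min over k of (A[1][0] + B[0][0] = 8 + -2 = 6, A[1][1] + B[1][0] = 9 + 1 = 10) = 6 (attained at k = 0)
  C[1][1] = min over k of (A[1][0] + B[0][1] = 8 + 10 = 18, A[1][1] + B[1][1] = 9 + 1 = 10) = 10 (attained at k = 1)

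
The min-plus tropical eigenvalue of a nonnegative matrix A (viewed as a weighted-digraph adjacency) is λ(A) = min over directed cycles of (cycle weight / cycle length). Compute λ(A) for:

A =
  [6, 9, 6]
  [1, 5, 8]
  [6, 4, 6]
λ(A) = 11/3

Enumerate directed cycles and compute their means (weight / length). Sample:
  cycle 0 → 0: weight = 6, length = 1, mean = 6/1 ≈ 6.000
  cycle 1 → 1: weight = 5, length = 1, mean = 5/1 ≈ 5.000
  cycle 2 → 2: weight = 6, length = 1, mean = 6/1 ≈ 6.000
  cycle 0 → 1 → 0: weight = 10, length = 2, mean = 10/2 ≈ 5.000
  cycle 0 → 2 → 0: weight = 12, length = 2, mean = 12/2 ≈ 6.000
  cycle 1 → 0 → 1: weight = 10, length = 2, mean = 10/2 ≈ 5.000
Minimum mean = 3.667, attained e.g. along the cycle 0 → 2 → 1 → 0 with weight 11 and length 3. So λ(A) = 11/3 = 11/3.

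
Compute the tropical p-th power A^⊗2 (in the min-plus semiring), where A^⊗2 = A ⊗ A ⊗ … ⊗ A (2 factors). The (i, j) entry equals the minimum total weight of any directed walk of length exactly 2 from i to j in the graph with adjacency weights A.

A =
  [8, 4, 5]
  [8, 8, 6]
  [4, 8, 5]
A^⊗2 =
  [9, 12, 10]
  [10, 12, 11]
  [9, 8, 9]

Each entry (A^⊗2)_ij equals the minimum over all length-2 walks i = v_0 → v_1 → … → v_2 = j of Σ_t A[v_t][v_{t+1}]. For example, for (i, j) = (0, 2) we minimise over 3 possible intermediate vertex sequences; the minimum is 10, attained along the walk 0 → 1 → 2.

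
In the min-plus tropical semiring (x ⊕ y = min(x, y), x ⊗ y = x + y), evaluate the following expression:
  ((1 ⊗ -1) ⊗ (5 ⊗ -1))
((1 ⊗ -1) ⊗ (5 ⊗ -1)) = 4

Expand innermost to outermost. Recall ⊕ takes the minimum of its arguments and ⊗ takes their sum. Working out the expression ((1 ⊗ -1) ⊗ (5 ⊗ -1)) gives 4.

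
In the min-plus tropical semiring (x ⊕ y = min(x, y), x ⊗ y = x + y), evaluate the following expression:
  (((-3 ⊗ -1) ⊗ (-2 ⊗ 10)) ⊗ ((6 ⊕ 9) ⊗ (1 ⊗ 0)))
(((-3 ⊗ -1) ⊗ (-2 ⊗ 10)) ⊗ ((6 ⊕ 9) ⊗ (1 ⊗ 0))) = 11

Expand innermost to outermost. Recall ⊕ takes the minimum of its arguments and ⊗ takes their sum. Working out the expression (((-3 ⊗ -1) ⊗ (-2 ⊗ 10)) ⊗ ((6 ⊕ 9) ⊗ (1 ⊗ 0))) gives 11.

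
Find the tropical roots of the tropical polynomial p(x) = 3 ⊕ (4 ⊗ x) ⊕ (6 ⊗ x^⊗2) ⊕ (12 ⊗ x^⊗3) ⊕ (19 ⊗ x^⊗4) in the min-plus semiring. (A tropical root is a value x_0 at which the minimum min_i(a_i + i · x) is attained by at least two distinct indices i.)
Roots: {-7, -6, -2, -1}

Each tropical root is a break point of the lower envelope of the lines y = a_i + i · x (there are 5 lines, with slopes 0, 1, ..., 4). Only the lines that attain the minimum somewhere contribute to roots; other lines are dominated. Here the surviving (envelope) indices are i = 4, i = 3, i = 2, i = 1, i = 0.
Intersections between consecutive envelope lines give the roots: for adjacent envelope indices i < j the intersection is x = (a_i − a_j) / (j − i). Reading off the sorted break points: {-7, -6, -2, -1}.
Verification: at each break x_0, at least two indices attain the minimum of min_i(a_i + i · x_0).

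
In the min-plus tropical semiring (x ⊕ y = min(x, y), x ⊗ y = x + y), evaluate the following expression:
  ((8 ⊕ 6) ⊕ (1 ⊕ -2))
((8 ⊕ 6) ⊕ (1 ⊕ -2)) = -2

Expand innermost to outermost. Recall ⊕ takes the minimum of its arguments and ⊗ takes their sum. Working out the expression ((8 ⊕ 6) ⊕ (1 ⊕ -2)) gives -2.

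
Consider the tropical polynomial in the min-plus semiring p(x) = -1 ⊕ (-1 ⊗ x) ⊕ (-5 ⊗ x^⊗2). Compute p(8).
p(8) = -1

A tropical monomial a ⊗ x^⊗i evaluates to a + i · x. Evaluating each term at x = 8:
  Term 0 contributes -1 + 0 · 8 = -1
  Term 1 contributes -1 + 1 · 8 = 7
  Term 2 contributes -5 + 2 · 8 = 11
p(8) = ⊕ of these = min[-1, 7, 11] = -1.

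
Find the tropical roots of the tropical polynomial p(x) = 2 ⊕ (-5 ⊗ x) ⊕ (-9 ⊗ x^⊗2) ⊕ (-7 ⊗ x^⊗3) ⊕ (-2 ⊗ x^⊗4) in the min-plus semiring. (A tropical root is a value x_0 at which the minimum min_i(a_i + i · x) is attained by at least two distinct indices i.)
Roots: {-5, -2, 4, 7}

Each tropical root is a break point of the lower envelope of the lines y = a_i + i · x (there are 5 lines, with slopes 0, 1, ..., 4). Only the lines that attain the minimum somewhere contribute to roots; other lines are dominated. Here the surviving (envelope) indices are i = 4, i = 3, i = 2, i = 1, i = 0.
Intersections between consecutive envelope lines give the roots: for adjacent envelope indices i < j the intersection is x = (a_i − a_j) / (j − i). Reading off the sorted break points: {-5, -2, 4, 7}.
Verification: at each break x_0, at least two indices attain the minimum of min_i(a_i + i · x_0).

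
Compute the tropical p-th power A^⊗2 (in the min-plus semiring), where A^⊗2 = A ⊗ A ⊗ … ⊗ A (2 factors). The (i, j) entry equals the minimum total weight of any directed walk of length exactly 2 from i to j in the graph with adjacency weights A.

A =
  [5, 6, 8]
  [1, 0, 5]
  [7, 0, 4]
A^⊗2 =
  [7, 6, 11]
  [1, 0, 5]
  [1, 0, 5]

Each entry (A^⊗2)_ij equals the minimum over all length-2 walks i = v_0 → v_1 → … → v_2 = j of Σ_t A[v_t][v_{t+1}]. For example, for (i, j) = (0, 2) we minimise over 3 possible intermediate vertex sequences; the minimum is 11, attained along the walk 0 → 1 → 2.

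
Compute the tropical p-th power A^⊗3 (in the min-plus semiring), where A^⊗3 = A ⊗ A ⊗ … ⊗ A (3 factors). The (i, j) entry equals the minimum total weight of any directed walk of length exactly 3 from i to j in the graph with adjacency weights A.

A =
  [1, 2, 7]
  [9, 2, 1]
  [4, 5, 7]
A^⊗3 =
  [3, 4, 4]
  [6, 6, 5]
  [6, 7, 7]

Each entry (A^⊗3)_ij equals the minimum over all length-3 walks i = v_0 → v_1 → … → v_3 = j of Σ_t A[v_t][v_{t+1}]. For example, for (i, j) = (0, 2) we minimise over 9 possible intermediate vertex sequences; the minimum is 4, attained along the walk 0 → 0 → 1 → 2.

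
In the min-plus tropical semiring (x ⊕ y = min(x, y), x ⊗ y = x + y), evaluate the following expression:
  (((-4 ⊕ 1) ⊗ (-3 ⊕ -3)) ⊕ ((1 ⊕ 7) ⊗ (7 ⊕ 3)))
(((-4 ⊕ 1) ⊗ (-3 ⊕ -3)) ⊕ ((1 ⊕ 7) ⊗ (7 ⊕ 3))) = -7

Expand innermost to outermost. Recall ⊕ takes the minimum of its arguments and ⊗ takes their sum. Working out the expression (((-4 ⊕ 1) ⊗ (-3 ⊕ -3)) ⊕ ((1 ⊕ 7) ⊗ (7 ⊕ 3))) gives -7.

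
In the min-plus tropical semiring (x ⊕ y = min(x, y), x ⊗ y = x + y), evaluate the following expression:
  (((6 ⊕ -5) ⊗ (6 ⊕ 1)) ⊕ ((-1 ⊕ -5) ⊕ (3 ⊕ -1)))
(((6 ⊕ -5) ⊗ (6 ⊕ 1)) ⊕ ((-1 ⊕ -5) ⊕ (3 ⊕ -1))) = -5

Expand innermost to outermost. Recall ⊕ takes the minimum of its arguments and ⊗ takes their sum. Working out the expression (((6 ⊕ -5) ⊗ (6 ⊕ 1)) ⊕ ((-1 ⊕ -5) ⊕ (3 ⊕ -1))) gives -5.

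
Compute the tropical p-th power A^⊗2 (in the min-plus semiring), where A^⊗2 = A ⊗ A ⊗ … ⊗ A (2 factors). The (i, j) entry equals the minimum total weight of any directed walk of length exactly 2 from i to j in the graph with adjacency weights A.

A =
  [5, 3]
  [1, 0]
A^⊗2 =
  [4, 3]
  [1, 0]

Each entry (A^⊗2)_ij equals the minimum over all length-2 walks i = v_0 → v_1 → … → v_2 = j of Σ_t A[v_t][v_{t+1}]. For example, for (i, j) = (0, 1) we minimise over 2 possible intermediate vertex sequences; the minimum is 3, attained along the walk 0 → 1 → 1.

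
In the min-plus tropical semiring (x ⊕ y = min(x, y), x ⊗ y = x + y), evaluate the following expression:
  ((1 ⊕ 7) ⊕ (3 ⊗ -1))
((1 ⊕ 7) ⊕ (3 ⊗ -1)) = 1

Expand innermost to outermost. Recall ⊕ takes the minimum of its arguments and ⊗ takes their sum. Working out the expression ((1 ⊕ 7) ⊕ (3 ⊗ -1)) gives 1.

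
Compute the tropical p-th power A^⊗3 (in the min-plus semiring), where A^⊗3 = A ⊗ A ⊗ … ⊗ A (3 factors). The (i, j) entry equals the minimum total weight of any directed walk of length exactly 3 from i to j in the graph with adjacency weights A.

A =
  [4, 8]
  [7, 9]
A^⊗3 =
  [12, 16]
  [15, 19]

Each entry (A^⊗3)_ij equals the minimum over all length-3 walks i = v_0 → v_1 → … → v_3 = j of Σ_t A[v_t][v_{t+1}]. For example, for (i, j) = (0, 1) we minimise over 4 possible intermediate vertex sequences; the minimum is 16, attained along the walk 0 → 0 → 0 → 1.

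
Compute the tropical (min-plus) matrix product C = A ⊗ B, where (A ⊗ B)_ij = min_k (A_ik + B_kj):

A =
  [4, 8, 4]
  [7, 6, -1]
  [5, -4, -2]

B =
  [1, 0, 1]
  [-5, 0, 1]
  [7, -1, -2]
A ⊗ B =
  [3, 3, 2]
  [1, -2, -3]
  [-9, -4, -4]

Apply the min-plus product entry-by-entry:
  C[0][0] = min over k of (A[0][0] + B[0][0] = 4 + 1 = 5, A[0][1] + B[1][0] = 8 + -5 = 3, A[0][2] + B[2][0] = 4 + 7 = 11) = 3 (attained at k = 1)
  C[0][1] = min over k of (A[0][0] + B[0][1] = 4 + 0 = 4, A[0][1] + B[1][1] = 8 + 0 = 8, A[0][2] + B[2][1] = 4 + -1 = 3) = 3 (attained at k = 2)
  C[0][2] = min over k of (A[0][0] + B[0][2] = 4 + 1 = 5, A[0][1] + B[1][2] = 8 + 1 = 9, A[0][2] + B[2][2] = 4 + -2 = 2) = 2 (attained at k = 2)
  C[1][0] = min over k of (A[1][0] + B[0][0] = 7 + 1 = 8, A[1][1] + B[1][0] = 6 + -5 = 1, A[1][2] + B[2][0] = -1 + 7 = 6) = 1 (attained at k = 1)
  C[1][1] = min over k of (A[1][0] + B[0][1] = 7 + 0 = 7, A[1][1] + B[1][1] = 6 + 0 = 6, A[1][2] + B[2][1] = -1 + -1 = -2) = -2 (attained at k = 2)
  C[1][2] = min over k of (A[1][0] + B[0][2] = 7 + 1 = 8, A[1][1] + B[1][2] = 6 + 1 = 7, A[1][2] + B[2][2] = -1 + -2 = -3) = -3 (attained at k = 2)
  C[2][0] = min over k of (A[2][0] + B[0][0] = 5 + 1 = 6, A[2][1] + B[1][0] = -4 + -5 = -9, A[2][2] + B[2][0] = -2 + 7 = 5) = -9 (attained at k = 1)
  C[2][1] = min over k of (A[2][0] + B[0][1] = 5 + 0 = 5, A[2][1] + B[1][1] = -4 + 0 = -4, A[2][2] + B[2][1] = -2 + -1 = -3) = -4 (attained at k = 1)
  C[2][2] = min over k of (A[2][0] + B[0][2] = 5 + 1 = 6, A[2][1] + B[1][2] = -4 + 1 = -3, A[2][2] + B[2][2] = -2 + -2 = -4) = -4 (attained at k = 2)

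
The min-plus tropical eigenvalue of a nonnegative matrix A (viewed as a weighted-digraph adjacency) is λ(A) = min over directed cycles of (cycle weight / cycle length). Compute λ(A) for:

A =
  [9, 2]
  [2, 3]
λ(A) = 2

Enumerate directed cycles and compute their means (weight / length). Sample:
  cycle 0 → 0: weight = 9, length = 1, mean = 9/1 ≈ 9.000
  cycle 1 → 1: weight = 3, length = 1, mean = 3/1 ≈ 3.000
  cycle 0 → 1 → 0: weight = 4, length = 2, mean = 4/2 ≈ 2.000
  cycle 1 → 0 → 1: weight = 4, length = 2, mean = 4/2 ≈ 2.000
Minimum mean = 2.000, attained e.g. along the cycle 0 → 1 → 0 with weight 4 and length 2. So λ(A) = 4/2 = 2.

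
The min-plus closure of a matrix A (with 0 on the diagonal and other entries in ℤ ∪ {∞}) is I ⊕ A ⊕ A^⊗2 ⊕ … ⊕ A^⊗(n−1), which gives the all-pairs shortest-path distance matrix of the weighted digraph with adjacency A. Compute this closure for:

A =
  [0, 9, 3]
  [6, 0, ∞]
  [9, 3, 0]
Closure =
  [0, 6, 3]
  [6, 0, 9]
  [9, 3, 0]

This is the Floyd-Warshall all-pairs shortest-path computation. For each intermediate vertex k = 0, 1, …, 2, update dist[i][j] ← min(dist[i][j], dist[i][k] + dist[k][j]). The final matrix gives, for each (i, j), the minimum total weight of any directed path from i to j (possibly empty when i = j).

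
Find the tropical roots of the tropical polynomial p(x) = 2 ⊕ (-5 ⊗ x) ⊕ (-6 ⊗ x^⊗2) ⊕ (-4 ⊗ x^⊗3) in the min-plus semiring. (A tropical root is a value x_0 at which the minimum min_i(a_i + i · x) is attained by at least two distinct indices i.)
Roots: {-2, 1, 7}

Each tropical root is a break point of the lower envelope of the lines y = a_i + i · x (there are 4 lines, with slopes 0, 1, ..., 3). Only the lines that attain the minimum somewhere contribute to roots; other lines are dominated. Here the surviving (envelope) indices are i = 3, i = 2, i = 1, i = 0.
Intersections between consecutive envelope lines give the roots: for adjacent envelope indices i < j the intersection is x = (a_i − a_j) / (j − i). Reading off the sorted break points: {-2, 1, 7}.
Verification: at each break x_0, at least two indices attain the minimum of min_i(a_i + i · x_0).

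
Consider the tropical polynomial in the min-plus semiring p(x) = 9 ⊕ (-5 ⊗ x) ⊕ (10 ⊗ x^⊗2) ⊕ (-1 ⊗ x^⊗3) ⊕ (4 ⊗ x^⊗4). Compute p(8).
p(8) = 3

A tropical monomial a ⊗ x^⊗i evaluates to a + i · x. Evaluating each term at x = 8:
  Term 0 contributes 9 + 0 · 8 = 9
  Term 1 contributes -5 + 1 · 8 = 3
  Term 2 contributes 10 + 2 · 8 = 26
  Term 3 contributes -1 + 3 · 8 = 23
  Term 4 contributes 4 + 4 · 8 = 36
p(8) = ⊕ of these = min[9, 3, 26, 23, 36] = 3.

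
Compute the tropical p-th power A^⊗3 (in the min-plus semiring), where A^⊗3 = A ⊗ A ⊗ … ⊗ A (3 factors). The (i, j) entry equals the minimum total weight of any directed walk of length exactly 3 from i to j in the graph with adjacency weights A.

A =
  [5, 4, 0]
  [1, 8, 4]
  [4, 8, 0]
A^⊗3 =
  [4, 8, 0]
  [5, 9, 1]
  [4, 8, 0]

Each entry (A^⊗3)_ij equals the minimum over all length-3 walks i = v_0 → v_1 → … → v_3 = j of Σ_t A[v_t][v_{t+1}]. For example, for (i, j) = (0, 2) we minimise over 9 possible intermediate vertex sequences; the minimum is 0, attained along the walk 0 → 2 → 2 → 2.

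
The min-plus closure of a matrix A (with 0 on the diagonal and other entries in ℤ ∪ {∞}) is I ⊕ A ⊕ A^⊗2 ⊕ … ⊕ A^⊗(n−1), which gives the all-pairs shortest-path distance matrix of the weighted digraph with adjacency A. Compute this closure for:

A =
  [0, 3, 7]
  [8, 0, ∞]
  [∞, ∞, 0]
Closure =
  [0, 3, 7]
  [8, 0, 15]
  [∞, ∞, 0]

This is the Floyd-Warshall all-pairs shortest-path computation. For each intermediate vertex k = 0, 1, …, 2, update dist[i][j] ← min(dist[i][j], dist[i][k] + dist[k][j]). The final matrix gives, for each (i, j), the minimum total weight of any directed path from i to j (possibly empty when i = j).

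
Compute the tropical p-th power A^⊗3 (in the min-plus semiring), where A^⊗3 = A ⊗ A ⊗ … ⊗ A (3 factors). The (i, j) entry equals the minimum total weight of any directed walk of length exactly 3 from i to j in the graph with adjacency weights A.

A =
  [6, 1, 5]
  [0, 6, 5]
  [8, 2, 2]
A^⊗3 =
  [7, 2, 6]
  [1, 7, 6]
  [4, 3, 6]

Each entry (A^⊗3)_ij equals the minimum over all length-3 walks i = v_0 → v_1 → … → v_3 = j of Σ_t A[v_t][v_{t+1}]. For example, for (i, j) = (0, 2) we minimise over 9 possible intermediate vertex sequences; the minimum is 6, attained along the walk 0 → 1 → 0 → 2.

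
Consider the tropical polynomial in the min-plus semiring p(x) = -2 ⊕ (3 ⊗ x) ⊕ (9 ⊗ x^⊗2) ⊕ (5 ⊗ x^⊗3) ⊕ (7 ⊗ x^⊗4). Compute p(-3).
p(-3) = -5

A tropical monomial a ⊗ x^⊗i evaluates to a + i · x. Evaluating each term at x = -3:
  Term 0 contributes -2 + 0 · -3 = -2
  Term 1 contributes 3 + 1 · -3 = 0
  Term 2 contributes 9 + 2 · -3 = 3
  Term 3 contributes 5 + 3 · -3 = -4
  Term 4 contributes 7 + 4 · -3 = -5
p(-3) = ⊕ of these = min[-2, 0, 3, -4, -5] = -5.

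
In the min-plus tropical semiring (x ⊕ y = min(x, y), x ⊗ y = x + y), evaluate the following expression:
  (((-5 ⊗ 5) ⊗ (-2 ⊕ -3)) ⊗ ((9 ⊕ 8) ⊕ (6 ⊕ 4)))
(((-5 ⊗ 5) ⊗ (-2 ⊕ -3)) ⊗ ((9 ⊕ 8) ⊕ (6 ⊕ 4))) = 1

Expand innermost to outermost. Recall ⊕ takes the minimum of its arguments and ⊗ takes their sum. Working out the expression (((-5 ⊗ 5) ⊗ (-2 ⊕ -3)) ⊗ ((9 ⊕ 8) ⊕ (6 ⊕ 4))) gives 1.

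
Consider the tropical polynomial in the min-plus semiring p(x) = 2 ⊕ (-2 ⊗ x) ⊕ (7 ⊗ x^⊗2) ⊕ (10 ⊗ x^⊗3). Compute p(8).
p(8) = 2

A tropical monomial a ⊗ x^⊗i evaluates to a + i · x. Evaluating each term at x = 8:
  Term 0 contributes 2 + 0 · 8 = 2
  Term 1 contributes -2 + 1 · 8 = 6
  Term 2 contributes 7 + 2 · 8 = 23
  Term 3 contributes 10 + 3 · 8 = 34
p(8) = ⊕ of these = min[2, 6, 23, 34] = 2.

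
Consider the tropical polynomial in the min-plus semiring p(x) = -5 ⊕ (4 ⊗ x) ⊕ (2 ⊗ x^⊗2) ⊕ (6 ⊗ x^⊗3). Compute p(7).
p(7) = -5

A tropical monomial a ⊗ x^⊗i evaluates to a + i · x. Evaluating each term at x = 7:
  Term 0 contributes -5 + 0 · 7 = -5
  Term 1 contributes 4 + 1 · 7 = 11
  Term 2 contributes 2 + 2 · 7 = 16
  Term 3 contributes 6 + 3 · 7 = 27
p(7) = ⊕ of these = min[-5, 11, 16, 27] = -5.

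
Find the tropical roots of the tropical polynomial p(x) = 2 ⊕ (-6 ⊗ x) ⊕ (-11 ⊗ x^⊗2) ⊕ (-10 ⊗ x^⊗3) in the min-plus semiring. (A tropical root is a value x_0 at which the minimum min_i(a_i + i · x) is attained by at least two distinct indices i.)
Roots: {-1, 5, 8}

Each tropical root is a break point of the lower envelope of the lines y = a_i + i · x (there are 4 lines, with slopes 0, 1, ..., 3). Only the lines that attain the minimum somewhere contribute to roots; other lines are dominated. Here the surviving (envelope) indices are i = 3, i = 2, i = 1, i = 0.
Intersections between consecutive envelope lines give the roots: for adjacent envelope indices i < j the intersection is x = (a_i − a_j) / (j − i). Reading off the sorted break points: {-1, 5, 8}.
Verification: at each break x_0, at least two indices attain the minimum of min_i(a_i + i · x_0).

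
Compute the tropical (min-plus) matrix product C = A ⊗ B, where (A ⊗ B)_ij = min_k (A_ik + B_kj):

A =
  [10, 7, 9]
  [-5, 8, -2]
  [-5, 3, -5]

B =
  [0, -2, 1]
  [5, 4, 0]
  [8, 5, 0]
A ⊗ B =
  [10, 8, 7]
  [-5, -7, -4]
  [-5, -7, -5]

Apply the min-plus product entry-by-entry:
  C[0][0] = min over k of (A[0][0] + B[0][0] = 10 + 0 = 10, A[0][1] + B[1][0] = 7 + 5 = 12, A[0][2] + B[2][0] = 9 + 8 = 17) = 10 (attained at k = 0)
  C[0][1] = min over k of (A[0][0] + B[0][1] = 10 + -2 = 8, A[0][1] + B[1][1] = 7 + 4 = 11, A[0][2] + B[2][1] = 9 + 5 = 14) = 8 (attained at k = 0)
  C[0][2] = min over k of (A[0][0] + B[0][2] = 10 + 1 = 11, A[0][1] + B[1][2] = 7 + 0 = 7, A[0][2] + B[2][2] = 9 + 0 = 9) = 7 (attained at k = 1)
  C[1][0] = min over k of (A[1][0] + B[0][0] = -5 + 0 = -5, A[1][1] + B[1][0] = 8 + 5 = 13, A[1][2] + B[2][0] = -2 + 8 = 6) = -5 (attained at k = 0)
  C[1][1] = min over k of (A[1][0] + B[0][1] = -5 + -2 = -7, A[1][1] + B[1][1] = 8 + 4 = 12, A[1][2] + B[2][1] = -2 + 5 = 3) = -7 (attained at k = 0)
  C[1][2] = min over k of (A[1][0] + B[0][2] = -5 + 1 = -4, A[1][1] + B[1][2] = 8 + 0 = 8, A[1][2] + B[2][2] = -2 + 0 = -2) = -4 (attained at k = 0)
  C[2][0] = min over k of (A[2][0] + B[0][0] = -5 + 0 = -5, A[2][1] + B[1][0] = 3 + 5 = 8, A[2][2] + B[2][0] = -5 + 8 = 3) = -5 (attained at k = 0)
  C[2][1] = min over k of (A[2][0] + B[0][1] = -5 + -2 = -7, A[2][1] + B[1][1] = 3 + 4 = 7, A[2][2] + B[2][1] = -5 + 5 = 0) = -7 (attained at k = 0)
  C[2][2] = min over k of (A[2][0] + B[0][2] = -5 + 1 = -4, A[2][1] + B[1][2] = 3 + 0 = 3, A[2][2] + B[2][2] = -5 + 0 = -5) = -5 (attained at k = 2)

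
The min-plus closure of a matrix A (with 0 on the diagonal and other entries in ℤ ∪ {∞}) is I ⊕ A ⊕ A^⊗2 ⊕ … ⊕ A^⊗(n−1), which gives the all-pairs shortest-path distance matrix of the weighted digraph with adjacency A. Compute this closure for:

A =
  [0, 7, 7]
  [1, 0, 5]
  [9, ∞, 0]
Closure =
  [0, 7, 7]
  [1, 0, 5]
  [9, 16, 0]

This is the Floyd-Warshall all-pairs shortest-path computation. For each intermediate vertex k = 0, 1, …, 2, update dist[i][j] ← min(dist[i][j], dist[i][k] + dist[k][j]). The final matrix gives, for each (i, j), the minimum total weight of any directed path from i to j (possibly empty when i = j).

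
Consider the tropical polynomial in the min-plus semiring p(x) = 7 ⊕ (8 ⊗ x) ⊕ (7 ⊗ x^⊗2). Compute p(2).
p(2) = 7

A tropical monomial a ⊗ x^⊗i evaluates to a + i · x. Evaluating each term at x = 2:
  Term 0 contributes 7 + 0 · 2 = 7
  Term 1 contributes 8 + 1 · 2 = 10
  Term 2 contributes 7 + 2 · 2 = 11
p(2) = ⊕ of these = min[7, 10, 11] = 7.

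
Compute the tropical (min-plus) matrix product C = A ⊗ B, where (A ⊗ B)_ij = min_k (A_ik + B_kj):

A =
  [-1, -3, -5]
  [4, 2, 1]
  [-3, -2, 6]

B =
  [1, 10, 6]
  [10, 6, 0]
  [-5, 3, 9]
A ⊗ B =
  [-10, -2, -3]
  [-4, 4, 2]
  [-2, 4, -2]

Apply the min-plus product entry-by-entry:
  C[0][0] = min over k of (A[0][0] + B[0][0] = -1 + 1 = 0, A[0][1] + B[1][0] = -3 + 10 = 7, A[0][2] + B[2][0] = -5 + -5 = -10) = -10 (attained at k = 2)
  C[0][1] = min over k of (A[0][0] + B[0][1] = -1 + 10 = 9, A[0][1] + B[1][1] = -3 + 6 = 3, A[0][2] + B[2][1] = -5 + 3 = -2) = -2 (attained at k = 2)
  C[0][2] = min over k of (A[0][0] + B[0][2] = -1 + 6 = 5, A[0][1] + B[1][2] = -3 + 0 = -3, A[0][2] + B[2][2] = -5 + 9 = 4) = -3 (attained at k = 1)
  C[1][0] = min over k of (A[1][0] + B[0][0] = 4 + 1 = 5, A[1][1] + B[1][0] = 2 + 10 = 12, A[1][2] + B[2][0] = 1 + -5 = -4) = -4 (attained at k = 2)
  C[1][1] = min over k of (A[1][0] + B[0][1] = 4 + 10 = 14, A[1][1] + B[1][1] = 2 + 6 = 8, A[1][2] + B[2][1] = 1 + 3 = 4) = 4 (attained at k = 2)
  C[1][2] = min over k of (A[1][0] + B[0][2] = 4 + 6 = 10, A[1][1] + B[1][2] = 2 + 0 = 2, A[1][2] + B[2][2] = 1 + 9 = 10) = 2 (attained at k = 1)
  C[2][0] = min over k of (A[2][0] + B[0][0] = -3 + 1 = -2, A[2][1] + B[1][0] = -2 + 10 = 8, A[2][2] + B[2][0] = 6 + -5 = 1) = -2 (attained at k = 0)
  C[2][1] = min over k of (A[2][0] + B[0][1] = -3 + 10 = 7, A[2][1] + B[1][1] = -2 + 6 = 4, A[2][2] + B[2][1] = 6 + 3 = 9) = 4 (attained at k = 1)
  C[2][2] = min over k of (A[2][0] + B[0][2] = -3 + 6 = 3, A[2][1] + B[1][2] = -2 + 0 = -2, A[2][2] + B[2][2] = 6 + 9 = 15) = -2 (attained at k = 1)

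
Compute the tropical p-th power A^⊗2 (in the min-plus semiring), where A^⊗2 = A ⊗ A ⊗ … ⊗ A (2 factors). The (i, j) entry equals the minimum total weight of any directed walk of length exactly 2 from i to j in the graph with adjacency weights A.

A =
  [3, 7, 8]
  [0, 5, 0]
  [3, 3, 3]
A^⊗2 =
  [6, 10, 7]
  [3, 3, 3]
  [3, 6, 3]

Each entry (A^⊗2)_ij equals the minimum over all length-2 walks i = v_0 → v_1 → … → v_2 = j of Σ_t A[v_t][v_{t+1}]. For example, for (i, j) = (0, 2) we minimise over 3 possible intermediate vertex sequences; the minimum is 7, attained along the walk 0 → 1 → 2.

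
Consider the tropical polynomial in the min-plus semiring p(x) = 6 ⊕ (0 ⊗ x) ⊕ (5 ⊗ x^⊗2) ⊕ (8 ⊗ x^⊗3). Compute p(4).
p(4) = 4

A tropical monomial a ⊗ x^⊗i evaluates to a + i · x. Evaluating each term at x = 4:
  Term 0 contributes 6 + 0 · 4 = 6
  Term 1 contributes 0 + 1 · 4 = 4
  Term 2 contributes 5 + 2 · 4 = 13
  Term 3 contributes 8 + 3 · 4 = 20
p(4) = ⊕ of these = min[6, 4, 13, 20] = 4.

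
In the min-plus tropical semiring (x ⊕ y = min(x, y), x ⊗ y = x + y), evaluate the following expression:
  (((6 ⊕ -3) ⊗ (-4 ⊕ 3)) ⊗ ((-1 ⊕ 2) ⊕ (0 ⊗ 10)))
(((6 ⊕ -3) ⊗ (-4 ⊕ 3)) ⊗ ((-1 ⊕ 2) ⊕ (0 ⊗ 10))) = -8

Expand innermost to outermost. Recall ⊕ takes the minimum of its arguments and ⊗ takes their sum. Working out the expression (((6 ⊕ -3) ⊗ (-4 ⊕ 3)) ⊗ ((-1 ⊕ 2) ⊕ (0 ⊗ 10))) gives -8.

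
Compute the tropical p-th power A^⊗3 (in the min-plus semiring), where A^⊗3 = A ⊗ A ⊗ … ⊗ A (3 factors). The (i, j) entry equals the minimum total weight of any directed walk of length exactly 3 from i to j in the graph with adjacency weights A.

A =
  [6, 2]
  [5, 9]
A^⊗3 =
  [13, 9]
  [12, 13]

Each entry (A^⊗3)_ij equals the minimum over all length-3 walks i = v_0 → v_1 → … → v_3 = j of Σ_t A[v_t][v_{t+1}]. For example, for (i, j) = (0, 1) we minimise over 4 possible intermediate vertex sequences; the minimum is 9, attained along the walk 0 → 1 → 0 → 1.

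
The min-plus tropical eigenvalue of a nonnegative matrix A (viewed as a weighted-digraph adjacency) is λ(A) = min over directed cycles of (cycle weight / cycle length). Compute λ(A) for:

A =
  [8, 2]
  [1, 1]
λ(A) = 1

Enumerate directed cycles and compute their means (weight / length). Sample:
  cycle 0 → 0: weight = 8, length = 1, mean = 8/1 ≈ 8.000
  cycle 1 → 1: weight = 1, length = 1, mean = 1/1 ≈ 1.000
  cycle 0 → 1 → 0: weight = 3, length = 2, mean = 3/2 ≈ 1.500
  cycle 1 → 0 → 1: weight = 3, length = 2, mean = 3/2 ≈ 1.500
Minimum mean = 1.000, attained e.g. along the cycle 1 → 1 with weight 1 and length 1. So λ(A) = 1/1 = 1.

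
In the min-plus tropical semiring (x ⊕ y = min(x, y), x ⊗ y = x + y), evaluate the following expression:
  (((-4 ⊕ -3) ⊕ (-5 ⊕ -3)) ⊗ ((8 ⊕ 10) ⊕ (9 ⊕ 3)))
(((-4 ⊕ -3) ⊕ (-5 ⊕ -3)) ⊗ ((8 ⊕ 10) ⊕ (9 ⊕ 3))) = -2

Expand innermost to outermost. Recall ⊕ takes the minimum of its arguments and ⊗ takes their sum. Working out the expression (((-4 ⊕ -3) ⊕ (-5 ⊕ -3)) ⊗ ((8 ⊕ 10) ⊕ (9 ⊕ 3))) gives -2.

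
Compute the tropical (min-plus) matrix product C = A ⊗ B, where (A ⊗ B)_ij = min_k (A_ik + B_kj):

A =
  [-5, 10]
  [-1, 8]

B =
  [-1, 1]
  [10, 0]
A ⊗ B =
  [-6, -4]
  [-2, 0]

Apply the min-plus product entry-by-entry:
  C[0][0] = min over k of (A[0][0] + B[0][0] = -5 + -1 = -6, A[0][1] + B[1][0] = 10 + 10 = 20) = -6 (attained at k = 0)
  C[0][1] = min over k of (A[0][0] + B[0][1] = -5 + 1 = -4, A[0][1] + B[1][1] = 10 + 0 = 10) = -4 (attained at k = 0)
  C[1][0] = min over k of (A[1][0] + B[0][0] = -1 + -1 = -2, A[1][1] + B[1][0] = 8 + 10 = 18) = -2 (attained at k = 0)
  C[1][1] = min over k of (A[1][0] + B[0][1] = -1 + 1 = 0, A[1][1] + B[1][1] = 8 + 0 = 8) = 0 (attained at k = 0)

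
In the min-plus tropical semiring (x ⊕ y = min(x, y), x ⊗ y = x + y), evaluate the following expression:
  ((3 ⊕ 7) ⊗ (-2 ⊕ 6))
((3 ⊕ 7) ⊗ (-2 ⊕ 6)) = 1

Expand innermost to outermost. Recall ⊕ takes the minimum of its arguments and ⊗ takes their sum. Working out the expression ((3 ⊕ 7) ⊗ (-2 ⊕ 6)) gives 1.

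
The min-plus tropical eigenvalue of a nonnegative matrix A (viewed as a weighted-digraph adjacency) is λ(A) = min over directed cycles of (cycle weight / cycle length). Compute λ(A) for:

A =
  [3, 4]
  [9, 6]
λ(A) = 3

Enumerate directed cycles and compute their means (weight / length). Sample:
  cycle 0 → 0: weight = 3, length = 1, mean = 3/1 ≈ 3.000
  cycle 1 → 1: weight = 6, length = 1, mean = 6/1 ≈ 6.000
  cycle 0 → 1 → 0: weight = 13, length = 2, mean = 13/2 ≈ 6.500
  cycle 1 → 0 → 1: weight = 13, length = 2, mean = 13/2 ≈ 6.500
Minimum mean = 3.000, attained e.g. along the cycle 0 → 0 with weight 3 and length 1. So λ(A) = 3/1 = 3.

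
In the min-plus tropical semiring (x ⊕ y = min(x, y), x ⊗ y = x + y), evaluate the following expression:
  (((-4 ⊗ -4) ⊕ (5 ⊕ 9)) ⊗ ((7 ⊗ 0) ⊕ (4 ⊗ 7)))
(((-4 ⊗ -4) ⊕ (5 ⊕ 9)) ⊗ ((7 ⊗ 0) ⊕ (4 ⊗ 7))) = -1

Expand innermost to outermost. Recall ⊕ takes the minimum of its arguments and ⊗ takes their sum. Working out the expression (((-4 ⊗ -4) ⊕ (5 ⊕ 9)) ⊗ ((7 ⊗ 0) ⊕ (4 ⊗ 7))) gives -1.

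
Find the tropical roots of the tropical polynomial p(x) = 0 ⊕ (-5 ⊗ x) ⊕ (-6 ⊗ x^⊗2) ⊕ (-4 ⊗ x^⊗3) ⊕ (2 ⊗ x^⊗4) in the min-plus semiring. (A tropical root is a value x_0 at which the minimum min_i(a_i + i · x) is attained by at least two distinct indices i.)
Roots: {-6, -2, 1, 5}

Each tropical root is a break point of the lower envelope of the lines y = a_i + i · x (there are 5 lines, with slopes 0, 1, ..., 4). Only the lines that attain the minimum somewhere contribute to roots; other lines are dominated. Here the surviving (envelope) indices are i = 4, i = 3, i = 2, i = 1, i = 0.
Intersections between consecutive envelope lines give the roots: for adjacent envelope indices i < j the intersection is x = (a_i − a_j) / (j − i). Reading off the sorted break points: {-6, -2, 1, 5}.
Verification: at each break x_0, at least two indices attain the minimum of min_i(a_i + i · x_0).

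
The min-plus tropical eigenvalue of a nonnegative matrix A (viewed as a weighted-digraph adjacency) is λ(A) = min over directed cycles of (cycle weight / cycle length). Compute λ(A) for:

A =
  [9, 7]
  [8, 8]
λ(A) = 15/2

Enumerate directed cycles and compute their means (weight / length). Sample:
  cycle 0 → 0: weight = 9, length = 1, mean = 9/1 ≈ 9.000
  cycle 1 → 1: weight = 8, length = 1, mean = 8/1 ≈ 8.000
  cycle 0 → 1 → 0: weight = 15, length = 2, mean = 15/2 ≈ 7.500
  cycle 1 → 0 → 1: weight = 15, length = 2, mean = 15/2 ≈ 7.500
Minimum mean = 7.500, attained e.g. along the cycle 0 → 1 → 0 with weight 15 and length 2. So λ(A) = 15/2 = 15/2.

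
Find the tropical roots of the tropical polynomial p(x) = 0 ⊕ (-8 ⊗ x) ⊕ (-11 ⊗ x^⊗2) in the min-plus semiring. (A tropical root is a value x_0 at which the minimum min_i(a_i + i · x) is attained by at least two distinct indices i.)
Roots: {3, 8}

Each tropical root is a break point of the lower envelope of the lines y = a_i + i · x (there are 3 lines, with slopes 0, 1, ..., 2). Only the lines that attain the minimum somewhere contribute to roots; other lines are dominated. Here the surviving (envelope) indices are i = 2, i = 1, i = 0.
Intersections between consecutive envelope lines give the roots: for adjacent envelope indices i < j the intersection is x = (a_i − a_j) / (j − i). Reading off the sorted break points: {3, 8}.
Verification: at each break x_0, at least two indices attain the minimum of min_i(a_i + i · x_0).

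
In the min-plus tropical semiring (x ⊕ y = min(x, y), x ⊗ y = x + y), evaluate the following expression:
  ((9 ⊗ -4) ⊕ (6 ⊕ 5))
((9 ⊗ -4) ⊕ (6 ⊕ 5)) = 5

Expand innermost to outermost. Recall ⊕ takes the minimum of its arguments and ⊗ takes their sum. Working out the expression ((9 ⊗ -4) ⊕ (6 ⊕ 5)) gives 5.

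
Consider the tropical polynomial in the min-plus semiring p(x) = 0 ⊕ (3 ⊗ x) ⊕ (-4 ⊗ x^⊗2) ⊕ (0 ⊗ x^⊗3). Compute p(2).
p(2) = 0

A tropical monomial a ⊗ x^⊗i evaluates to a + i · x. Evaluating each term at x = 2:
  Term 0 contributes 0 + 0 · 2 = 0
  Term 1 contributes 3 + 1 · 2 = 5
  Term 2 contributes -4 + 2 · 2 = 0
  Term 3 contributes 0 + 3 · 2 = 6
p(2) = ⊕ of these = min[0, 5, 0, 6] = 0.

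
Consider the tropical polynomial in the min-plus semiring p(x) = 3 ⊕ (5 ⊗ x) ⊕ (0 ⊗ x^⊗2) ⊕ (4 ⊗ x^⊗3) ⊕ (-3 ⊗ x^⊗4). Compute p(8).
p(8) = 3

A tropical monomial a ⊗ x^⊗i evaluates to a + i · x. Evaluating each term at x = 8:
  Term 0 contributes 3 + 0 · 8 = 3
  Term 1 contributes 5 + 1 · 8 = 13
  Term 2 contributes 0 + 2 · 8 = 16
  Term 3 contributes 4 + 3 · 8 = 28
  Term 4 contributes -3 + 4 · 8 = 29
p(8) = ⊕ of these = min[3, 13, 16, 28, 29] = 3.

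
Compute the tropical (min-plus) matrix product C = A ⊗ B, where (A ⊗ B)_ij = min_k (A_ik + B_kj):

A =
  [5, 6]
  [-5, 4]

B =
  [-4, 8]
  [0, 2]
A ⊗ B =
  [1, 8]
  [-9, 3]

Apply the min-plus product entry-by-entry:
  C[0][0] = min over k of (A[0][0] + B[0][0] = 5 + -4 = 1, A[0][1] + B[1][0] = 6 + 0 = 6) = 1 (attained at k = 0)
  C[0][1] = min over k of (A[0][0] + B[0][1] = 5 + 8 = 13, A[0][1] + B[1][1] = 6 + 2 = 8) = 8 (attained at k = 1)
  C[1][0] = min over k of (A[1][0] + B[0][0] = -5 + -4 = -9, A[1][1] + B[1][0] = 4 + 0 = 4) = -9 (attained at k = 0)
  C[1][1] = min over k of (A[1][0] + B[0][1] = -5 + 8 = 3, A[1][1] + B[1][1] = 4 + 2 = 6) = 3 (attained at k = 0)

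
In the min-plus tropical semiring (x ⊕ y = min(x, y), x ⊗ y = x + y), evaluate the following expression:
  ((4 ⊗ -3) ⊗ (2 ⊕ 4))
((4 ⊗ -3) ⊗ (2 ⊕ 4)) = 3

Expand innermost to outermost. Recall ⊕ takes the minimum of its arguments and ⊗ takes their sum. Working out the expression ((4 ⊗ -3) ⊗ (2 ⊕ 4)) gives 3.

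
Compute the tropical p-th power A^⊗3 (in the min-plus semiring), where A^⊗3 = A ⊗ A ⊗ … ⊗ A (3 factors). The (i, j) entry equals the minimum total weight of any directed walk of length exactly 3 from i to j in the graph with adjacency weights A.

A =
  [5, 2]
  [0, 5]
A^⊗3 =
  [7, 4]
  [2, 7]

Each entry (A^⊗3)_ij equals the minimum over all length-3 walks i = v_0 → v_1 → … → v_3 = j of Σ_t A[v_t][v_{t+1}]. For example, for (i, j) = (0, 1) we minimise over 4 possible intermediate vertex sequences; the minimum is 4, attained along the walk 0 → 1 → 0 → 1.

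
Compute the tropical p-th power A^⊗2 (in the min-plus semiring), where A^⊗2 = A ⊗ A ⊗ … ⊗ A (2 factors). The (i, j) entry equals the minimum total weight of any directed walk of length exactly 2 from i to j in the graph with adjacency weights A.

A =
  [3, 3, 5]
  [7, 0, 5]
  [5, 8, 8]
A^⊗2 =
  [6, 3, 8]
  [7, 0, 5]
  [8, 8, 10]

Each entry (A^⊗2)_ij equals the minimum over all length-2 walks i = v_0 → v_1 → … → v_2 = j of Σ_t A[v_t][v_{t+1}]. For example, for (i, j) = (0, 2) we minimise over 3 possible intermediate vertex sequences; the minimum is 8, attained along the walk 0 → 0 → 2.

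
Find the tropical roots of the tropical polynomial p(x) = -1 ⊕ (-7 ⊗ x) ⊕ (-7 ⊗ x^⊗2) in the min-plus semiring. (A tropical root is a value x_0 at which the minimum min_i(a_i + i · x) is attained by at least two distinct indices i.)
Roots: {0, 6}

Each tropical root is a break point of the lower envelope of the lines y = a_i + i · x (there are 3 lines, with slopes 0, 1, ..., 2). Only the lines that attain the minimum somewhere contribute to roots; other lines are dominated. Here the surviving (envelope) indices are i = 2, i = 1, i = 0.
Intersections between consecutive envelope lines give the roots: for adjacent envelope indices i < j the intersection is x = (a_i − a_j) / (j − i). Reading off the sorted break points: {0, 6}.
Verification: at each break x_0, at least two indices attain the minimum of min_i(a_i + i · x_0).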